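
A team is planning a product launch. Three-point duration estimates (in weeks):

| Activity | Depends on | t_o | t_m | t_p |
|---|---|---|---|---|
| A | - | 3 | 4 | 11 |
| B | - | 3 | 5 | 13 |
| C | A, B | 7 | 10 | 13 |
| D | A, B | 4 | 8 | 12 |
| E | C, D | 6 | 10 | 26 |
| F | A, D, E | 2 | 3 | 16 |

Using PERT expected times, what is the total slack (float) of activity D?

2 weeks

te_A = (3 + 4·4 + 11)/6 = 30/6 = 5
te_B = (3 + 4·5 + 13)/6 = 36/6 = 6
te_C = (7 + 4·10 + 13)/6 = 60/6 = 10
te_D = (4 + 4·8 + 12)/6 = 48/6 = 8
te_E = (6 + 4·10 + 26)/6 = 72/6 = 12
te_F = (2 + 4·3 + 16)/6 = 30/6 = 5

Forward pass:
ES_A = 0; EF_A = 5
ES_B = 0; EF_B = 6
ES_C = max(EF_A=5, EF_B=6) = 6; EF_C = 6+10 = 16
ES_D = max(EF_A=5, EF_B=6) = 6; EF_D = 6+8 = 14
ES_E = max(EF_C=16, EF_D=14) = 16; EF_E = 16+12 = 28
ES_F = max(EF_A=5, EF_D=14, EF_E=28) = 28; EF_F = 28+5 = 33
Expected project duration μ = 33 weeks. Critical path: B → C → E → F.

Backward pass:
LF_F = 33; LS_F = 33−5 = 28
LF_E = LS_F = 28; LS_E = 28−12 = 16
LF_D = min(LS_E=16, LS_F=28) = 16; LS_D = 16−8 = 8
LF_C = LS_E = 16; LS_C = 16−10 = 6
LF_B = min(LS_C=6, LS_D=8) = 6; LS_B = 6−6 = 0
LF_A = min(LS_C=6, LS_D=8, LS_F=28) = 6; LS_A = 6−5 = 1
Slack_D = LS_D − ES_D = 8 − 6 = 2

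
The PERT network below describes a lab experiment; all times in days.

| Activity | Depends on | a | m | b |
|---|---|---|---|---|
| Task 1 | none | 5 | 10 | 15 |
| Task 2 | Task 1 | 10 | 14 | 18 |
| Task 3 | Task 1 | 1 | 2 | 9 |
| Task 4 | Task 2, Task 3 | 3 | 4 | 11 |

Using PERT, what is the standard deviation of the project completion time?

2.52 days

te_Task 1 = (5 + 4·10 + 15)/6 = 60/6 = 10; σ²_Task 1 = ((15−5)/6)² = 2.778
te_Task 2 = (10 + 4·14 + 18)/6 = 84/6 = 14; σ²_Task 2 = ((18−10)/6)² = 1.778
te_Task 3 = (1 + 4·2 + 9)/6 = 18/6 = 3; σ²_Task 3 = ((9−1)/6)² = 1.778
te_Task 4 = (3 + 4·4 + 11)/6 = 30/6 = 5; σ²_Task 4 = ((11−3)/6)² = 1.778

Forward pass:
ES_Task 1 = 0; EF_Task 1 = 10
ES_Task 2 = 10; EF_Task 2 = 10+14 = 24
ES_Task 3 = 10; EF_Task 3 = 10+3 = 13
ES_Task 4 = max(EF_Task 2=24, EF_Task 3=13) = 24; EF_Task 4 = 24+5 = 29
Expected project duration μ = 29 days. Critical path: Task 1 → Task 2 → Task 4.

Variance along critical path = 2.778 + 1.778 + 1.778 = 6.333
σ = √6.333 = 2.517 days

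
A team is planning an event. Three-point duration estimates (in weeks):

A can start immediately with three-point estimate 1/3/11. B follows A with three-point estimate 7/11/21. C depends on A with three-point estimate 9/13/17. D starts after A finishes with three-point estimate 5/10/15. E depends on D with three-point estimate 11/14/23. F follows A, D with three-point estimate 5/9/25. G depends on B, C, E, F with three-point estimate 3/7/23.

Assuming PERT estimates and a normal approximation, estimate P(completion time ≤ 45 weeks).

te_A = (1 + 4·3 + 11)/6 = 24/6 = 4; σ²_A = ((11−1)/6)² = 2.778
te_B = (7 + 4·11 + 21)/6 = 72/6 = 12; σ²_B = ((21−7)/6)² = 5.444
te_C = (9 + 4·13 + 17)/6 = 78/6 = 13; σ²_C = ((17−9)/6)² = 1.778
te_D = (5 + 4·10 + 15)/6 = 60/6 = 10; σ²_D = ((15−5)/6)² = 2.778
te_E = (11 + 4·14 + 23)/6 = 90/6 = 15; σ²_E = ((23−11)/6)² = 4.000
te_F = (5 + 4·9 + 25)/6 = 66/6 = 11; σ²_F = ((25−5)/6)² = 11.111
te_G = (3 + 4·7 + 23)/6 = 54/6 = 9; σ²_G = ((23−3)/6)² = 11.111

Forward pass:
ES_A = 0; EF_A = 4
ES_B = 4; EF_B = 4+12 = 16
ES_C = 4; EF_C = 4+13 = 17
ES_D = 4; EF_D = 4+10 = 14
ES_E = 14; EF_E = 14+15 = 29
ES_F = max(EF_A=4, EF_D=14) = 14; EF_F = 14+11 = 25
ES_G = max(EF_B=16, EF_C=17, EF_E=29, EF_F=25) = 29; EF_G = 29+9 = 38
Expected project duration μ = 38 weeks. Critical path: A → D → E → G.

Variance along critical path = 2.778 + 2.778 + 4.000 + 11.111 = 20.667; σ = √20.667 = 4.546 weeks.
Z = (45 − 38) / 4.546 = 1.540
P(T ≤ 45) = Φ(1.540) ≈ 0.938

0.938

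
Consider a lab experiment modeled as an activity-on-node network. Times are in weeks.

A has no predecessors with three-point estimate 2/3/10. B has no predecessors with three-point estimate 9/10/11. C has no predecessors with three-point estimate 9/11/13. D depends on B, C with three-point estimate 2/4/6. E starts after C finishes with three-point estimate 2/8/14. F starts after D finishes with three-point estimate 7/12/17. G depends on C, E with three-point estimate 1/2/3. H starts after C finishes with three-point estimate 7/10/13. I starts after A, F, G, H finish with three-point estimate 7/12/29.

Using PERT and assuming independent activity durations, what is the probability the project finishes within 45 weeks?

0.833

te_A = (2 + 4·3 + 10)/6 = 24/6 = 4; σ²_A = ((10−2)/6)² = 1.778
te_B = (9 + 4·10 + 11)/6 = 60/6 = 10; σ²_B = ((11−9)/6)² = 0.111
te_C = (9 + 4·11 + 13)/6 = 66/6 = 11; σ²_C = ((13−9)/6)² = 0.444
te_D = (2 + 4·4 + 6)/6 = 24/6 = 4; σ²_D = ((6−2)/6)² = 0.444
te_E = (2 + 4·8 + 14)/6 = 48/6 = 8; σ²_E = ((14−2)/6)² = 4.000
te_F = (7 + 4·12 + 17)/6 = 72/6 = 12; σ²_F = ((17−7)/6)² = 2.778
te_G = (1 + 4·2 + 3)/6 = 12/6 = 2; σ²_G = ((3−1)/6)² = 0.111
te_H = (7 + 4·10 + 13)/6 = 60/6 = 10; σ²_H = ((13−7)/6)² = 1.000
te_I = (7 + 4·12 + 29)/6 = 84/6 = 14; σ²_I = ((29−7)/6)² = 13.444

Forward pass:
ES_A = 0; EF_A = 4
ES_B = 0; EF_B = 10
ES_C = 0; EF_C = 11
ES_D = max(EF_B=10, EF_C=11) = 11; EF_D = 11+4 = 15
ES_E = 11; EF_E = 11+8 = 19
ES_F = 15; EF_F = 15+12 = 27
ES_G = max(EF_C=11, EF_E=19) = 19; EF_G = 19+2 = 21
ES_H = 11; EF_H = 11+10 = 21
ES_I = max(EF_A=4, EF_F=27, EF_G=21, EF_H=21) = 27; EF_I = 27+14 = 41
Expected project duration μ = 41 weeks. Critical path: C → D → F → I.

Variance along critical path = 0.444 + 0.444 + 2.778 + 13.444 = 17.111; σ = √17.111 = 4.137 weeks.
Z = (45 − 41) / 4.137 = 0.967
P(T ≤ 45) = Φ(0.967) ≈ 0.833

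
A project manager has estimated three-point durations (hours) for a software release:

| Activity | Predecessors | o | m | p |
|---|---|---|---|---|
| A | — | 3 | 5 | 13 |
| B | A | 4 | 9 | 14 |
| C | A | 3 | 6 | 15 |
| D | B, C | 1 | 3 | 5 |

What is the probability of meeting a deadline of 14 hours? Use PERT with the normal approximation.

te_A = (3 + 4·5 + 13)/6 = 36/6 = 6; σ²_A = ((13−3)/6)² = 2.778
te_B = (4 + 4·9 + 14)/6 = 54/6 = 9; σ²_B = ((14−4)/6)² = 2.778
te_C = (3 + 4·6 + 15)/6 = 42/6 = 7; σ²_C = ((15−3)/6)² = 4.000
te_D = (1 + 4·3 + 5)/6 = 18/6 = 3; σ²_D = ((5−1)/6)² = 0.444

Forward pass:
ES_A = 0; EF_A = 6
ES_B = 6; EF_B = 6+9 = 15
ES_C = 6; EF_C = 6+7 = 13
ES_D = max(EF_B=15, EF_C=13) = 15; EF_D = 15+3 = 18
Expected project duration μ = 18 hours. Critical path: A → B → D.

Variance along critical path = 2.778 + 2.778 + 0.444 = 6.000; σ = √6.000 = 2.449 hours.
Z = (14 − 18) / 2.449 = -1.633
P(T ≤ 14) = Φ(-1.633) ≈ 0.051

0.051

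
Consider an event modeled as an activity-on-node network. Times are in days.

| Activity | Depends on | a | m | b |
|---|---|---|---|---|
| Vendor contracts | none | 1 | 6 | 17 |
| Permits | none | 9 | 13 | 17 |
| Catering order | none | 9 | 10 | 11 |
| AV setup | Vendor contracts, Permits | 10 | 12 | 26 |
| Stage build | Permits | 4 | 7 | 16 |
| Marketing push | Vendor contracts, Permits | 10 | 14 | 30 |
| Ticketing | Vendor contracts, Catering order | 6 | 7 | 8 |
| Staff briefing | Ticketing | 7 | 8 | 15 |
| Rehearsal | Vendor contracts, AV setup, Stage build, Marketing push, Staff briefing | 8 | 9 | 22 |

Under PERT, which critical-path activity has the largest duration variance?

Marketing push

te_Vendor contracts = (1 + 4·6 + 17)/6 = 42/6 = 7; σ²_Vendor contracts = ((17−1)/6)² = 7.111
te_Permits = (9 + 4·13 + 17)/6 = 78/6 = 13; σ²_Permits = ((17−9)/6)² = 1.778
te_Catering order = (9 + 4·10 + 11)/6 = 60/6 = 10; σ²_Catering order = ((11−9)/6)² = 0.111
te_AV setup = (10 + 4·12 + 26)/6 = 84/6 = 14; σ²_AV setup = ((26−10)/6)² = 7.111
te_Stage build = (4 + 4·7 + 16)/6 = 48/6 = 8; σ²_Stage build = ((16−4)/6)² = 4.000
te_Marketing push = (10 + 4·14 + 30)/6 = 96/6 = 16; σ²_Marketing push = ((30−10)/6)² = 11.111
te_Ticketing = (6 + 4·7 + 8)/6 = 42/6 = 7; σ²_Ticketing = ((8−6)/6)² = 0.111
te_Staff briefing = (7 + 4·8 + 15)/6 = 54/6 = 9; σ²_Staff briefing = ((15−7)/6)² = 1.778
te_Rehearsal = (8 + 4·9 + 22)/6 = 66/6 = 11; σ²_Rehearsal = ((22−8)/6)² = 5.444

Forward pass:
ES_Vendor contracts = 0; EF_Vendor contracts = 7
ES_Permits = 0; EF_Permits = 13
ES_Catering order = 0; EF_Catering order = 10
ES_AV setup = max(EF_Vendor contracts=7, EF_Permits=13) = 13; EF_AV setup = 13+14 = 27
ES_Stage build = 13; EF_Stage build = 13+8 = 21
ES_Marketing push = max(EF_Vendor contracts=7, EF_Permits=13) = 13; EF_Marketing push = 13+16 = 29
ES_Ticketing = max(EF_Vendor contracts=7, EF_Catering order=10) = 10; EF_Ticketing = 10+7 = 17
ES_Staff briefing = 17; EF_Staff briefing = 17+9 = 26
ES_Rehearsal = max(EF_Vendor contracts=7, EF_AV setup=27, EF_Stage build=21, EF_Marketing push=29, EF_Staff briefing=26) = 29; EF_Rehearsal = 29+11 = 40
Expected project duration μ = 40 days. Critical path: Permits → Marketing push → Rehearsal.

Variances on critical path: σ²_Permits=1.778, σ²_Marketing push=11.111, σ²_Rehearsal=5.444.
Largest is σ²_Marketing push = 11.111.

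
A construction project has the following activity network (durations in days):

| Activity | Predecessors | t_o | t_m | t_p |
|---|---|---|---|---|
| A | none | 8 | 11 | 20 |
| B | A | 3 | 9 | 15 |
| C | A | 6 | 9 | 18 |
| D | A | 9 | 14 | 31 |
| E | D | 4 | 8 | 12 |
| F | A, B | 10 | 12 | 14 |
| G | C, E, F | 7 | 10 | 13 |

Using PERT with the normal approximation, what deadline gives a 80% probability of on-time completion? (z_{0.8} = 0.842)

te_A = (8 + 4·11 + 20)/6 = 72/6 = 12; σ²_A = ((20−8)/6)² = 4.000
te_B = (3 + 4·9 + 15)/6 = 54/6 = 9; σ²_B = ((15−3)/6)² = 4.000
te_C = (6 + 4·9 + 18)/6 = 60/6 = 10; σ²_C = ((18−6)/6)² = 4.000
te_D = (9 + 4·14 + 31)/6 = 96/6 = 16; σ²_D = ((31−9)/6)² = 13.444
te_E = (4 + 4·8 + 12)/6 = 48/6 = 8; σ²_E = ((12−4)/6)² = 1.778
te_F = (10 + 4·12 + 14)/6 = 72/6 = 12; σ²_F = ((14−10)/6)² = 0.444
te_G = (7 + 4·10 + 13)/6 = 60/6 = 10; σ²_G = ((13−7)/6)² = 1.000

Forward pass:
ES_A = 0; EF_A = 12
ES_B = 12; EF_B = 12+9 = 21
ES_C = 12; EF_C = 12+10 = 22
ES_D = 12; EF_D = 12+16 = 28
ES_E = 28; EF_E = 28+8 = 36
ES_F = max(EF_A=12, EF_B=21) = 21; EF_F = 21+12 = 33
ES_G = max(EF_C=22, EF_E=36, EF_F=33) = 36; EF_G = 36+10 = 46
Expected project duration μ = 46 days. Critical path: A → D → E → G.

Variance along critical path = 4.000 + 13.444 + 1.778 + 1.000 = 20.222; σ = 4.497 days.
D = μ + z·σ = 46 + 0.842·4.497 = 49.8 days

49.8 days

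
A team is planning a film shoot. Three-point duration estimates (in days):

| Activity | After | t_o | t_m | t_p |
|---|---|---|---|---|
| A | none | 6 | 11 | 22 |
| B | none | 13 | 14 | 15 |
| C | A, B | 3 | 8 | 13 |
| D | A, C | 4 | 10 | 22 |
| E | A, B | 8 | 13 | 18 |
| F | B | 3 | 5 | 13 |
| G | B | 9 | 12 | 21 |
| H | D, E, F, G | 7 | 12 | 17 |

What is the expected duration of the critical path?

45 days

te_A = (6 + 4·11 + 22)/6 = 72/6 = 12
te_B = (13 + 4·14 + 15)/6 = 84/6 = 14
te_C = (3 + 4·8 + 13)/6 = 48/6 = 8
te_D = (4 + 4·10 + 22)/6 = 66/6 = 11
te_E = (8 + 4·13 + 18)/6 = 78/6 = 13
te_F = (3 + 4·5 + 13)/6 = 36/6 = 6
te_G = (9 + 4·12 + 21)/6 = 78/6 = 13
te_H = (7 + 4·12 + 17)/6 = 72/6 = 12

Forward pass:
ES_A = 0; EF_A = 12
ES_B = 0; EF_B = 14
ES_C = max(EF_A=12, EF_B=14) = 14; EF_C = 14+8 = 22
ES_D = max(EF_A=12, EF_C=22) = 22; EF_D = 22+11 = 33
ES_E = max(EF_A=12, EF_B=14) = 14; EF_E = 14+13 = 27
ES_F = 14; EF_F = 14+6 = 20
ES_G = 14; EF_G = 14+13 = 27
ES_H = max(EF_D=33, EF_E=27, EF_F=20, EF_G=27) = 33; EF_H = 33+12 = 45
Expected project duration μ = 45 days. Critical path: B → C → D → H.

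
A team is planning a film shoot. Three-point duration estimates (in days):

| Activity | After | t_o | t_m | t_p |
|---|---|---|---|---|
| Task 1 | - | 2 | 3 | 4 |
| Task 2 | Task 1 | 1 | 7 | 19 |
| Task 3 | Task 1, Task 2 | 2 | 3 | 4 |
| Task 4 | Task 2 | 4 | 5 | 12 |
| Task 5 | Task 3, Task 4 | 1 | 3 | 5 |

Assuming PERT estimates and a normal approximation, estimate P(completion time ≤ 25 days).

te_Task 1 = (2 + 4·3 + 4)/6 = 18/6 = 3; σ²_Task 1 = ((4−2)/6)² = 0.111
te_Task 2 = (1 + 4·7 + 19)/6 = 48/6 = 8; σ²_Task 2 = ((19−1)/6)² = 9.000
te_Task 3 = (2 + 4·3 + 4)/6 = 18/6 = 3; σ²_Task 3 = ((4−2)/6)² = 0.111
te_Task 4 = (4 + 4·5 + 12)/6 = 36/6 = 6; σ²_Task 4 = ((12−4)/6)² = 1.778
te_Task 5 = (1 + 4·3 + 5)/6 = 18/6 = 3; σ²_Task 5 = ((5−1)/6)² = 0.444

Forward pass:
ES_Task 1 = 0; EF_Task 1 = 3
ES_Task 2 = 3; EF_Task 2 = 3+8 = 11
ES_Task 3 = max(EF_Task 1=3, EF_Task 2=11) = 11; EF_Task 3 = 11+3 = 14
ES_Task 4 = 11; EF_Task 4 = 11+6 = 17
ES_Task 5 = max(EF_Task 3=14, EF_Task 4=17) = 17; EF_Task 5 = 17+3 = 20
Expected project duration μ = 20 days. Critical path: Task 1 → Task 2 → Task 4 → Task 5.

Variance along critical path = 0.111 + 9.000 + 1.778 + 0.444 = 11.333; σ = √11.333 = 3.367 days.
Z = (25 − 20) / 3.367 = 1.485
P(T ≤ 25) = Φ(1.485) ≈ 0.931

0.931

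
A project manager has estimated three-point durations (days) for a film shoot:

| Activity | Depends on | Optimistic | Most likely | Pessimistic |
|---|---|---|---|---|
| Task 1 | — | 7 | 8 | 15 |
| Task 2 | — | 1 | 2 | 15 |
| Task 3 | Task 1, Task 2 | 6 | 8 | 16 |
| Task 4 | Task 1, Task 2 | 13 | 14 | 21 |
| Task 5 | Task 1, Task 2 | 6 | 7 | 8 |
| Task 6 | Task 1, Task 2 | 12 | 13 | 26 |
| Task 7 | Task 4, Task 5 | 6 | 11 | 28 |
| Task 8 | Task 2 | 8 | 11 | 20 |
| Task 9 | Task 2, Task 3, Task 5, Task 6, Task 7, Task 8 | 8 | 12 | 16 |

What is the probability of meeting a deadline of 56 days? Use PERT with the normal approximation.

te_Task 1 = (7 + 4·8 + 15)/6 = 54/6 = 9; σ²_Task 1 = ((15−7)/6)² = 1.778
te_Task 2 = (1 + 4·2 + 15)/6 = 24/6 = 4; σ²_Task 2 = ((15−1)/6)² = 5.444
te_Task 3 = (6 + 4·8 + 16)/6 = 54/6 = 9; σ²_Task 3 = ((16−6)/6)² = 2.778
te_Task 4 = (13 + 4·14 + 21)/6 = 90/6 = 15; σ²_Task 4 = ((21−13)/6)² = 1.778
te_Task 5 = (6 + 4·7 + 8)/6 = 42/6 = 7; σ²_Task 5 = ((8−6)/6)² = 0.111
te_Task 6 = (12 + 4·13 + 26)/6 = 90/6 = 15; σ²_Task 6 = ((26−12)/6)² = 5.444
te_Task 7 = (6 + 4·11 + 28)/6 = 78/6 = 13; σ²_Task 7 = ((28−6)/6)² = 13.444
te_Task 8 = (8 + 4·11 + 20)/6 = 72/6 = 12; σ²_Task 8 = ((20−8)/6)² = 4.000
te_Task 9 = (8 + 4·12 + 16)/6 = 72/6 = 12; σ²_Task 9 = ((16−8)/6)² = 1.778

Forward pass:
ES_Task 1 = 0; EF_Task 1 = 9
ES_Task 2 = 0; EF_Task 2 = 4
ES_Task 3 = max(EF_Task 1=9, EF_Task 2=4) = 9; EF_Task 3 = 9+9 = 18
ES_Task 4 = max(EF_Task 1=9, EF_Task 2=4) = 9; EF_Task 4 = 9+15 = 24
ES_Task 5 = max(EF_Task 1=9, EF_Task 2=4) = 9; EF_Task 5 = 9+7 = 16
ES_Task 6 = max(EF_Task 1=9, EF_Task 2=4) = 9; EF_Task 6 = 9+15 = 24
ES_Task 7 = max(EF_Task 4=24, EF_Task 5=16) = 24; EF_Task 7 = 24+13 = 37
ES_Task 8 = 4; EF_Task 8 = 4+12 = 16
ES_Task 9 = max(EF_Task 2=4, EF_Task 3=18, EF_Task 5=16, EF_Task 6=24, EF_Task 7=37, EF_Task 8=16) = 37; EF_Task 9 = 37+12 = 49
Expected project duration μ = 49 days. Critical path: Task 1 → Task 4 → Task 7 → Task 9.

Variance along critical path = 1.778 + 1.778 + 13.444 + 1.778 = 18.778; σ = √18.778 = 4.333 days.
Z = (56 − 49) / 4.333 = 1.615
P(T ≤ 56) = Φ(1.615) ≈ 0.947

0.947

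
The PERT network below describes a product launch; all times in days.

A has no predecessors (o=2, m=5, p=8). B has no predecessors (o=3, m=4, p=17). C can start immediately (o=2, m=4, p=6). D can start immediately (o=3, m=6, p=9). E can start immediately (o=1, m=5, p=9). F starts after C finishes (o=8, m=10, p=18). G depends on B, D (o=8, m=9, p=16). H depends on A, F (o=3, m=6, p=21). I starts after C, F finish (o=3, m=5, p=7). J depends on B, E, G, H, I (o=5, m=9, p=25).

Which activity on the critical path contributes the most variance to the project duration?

te_A = (2 + 4·5 + 8)/6 = 30/6 = 5; σ²_A = ((8−2)/6)² = 1.000
te_B = (3 + 4·4 + 17)/6 = 36/6 = 6; σ²_B = ((17−3)/6)² = 5.444
te_C = (2 + 4·4 + 6)/6 = 24/6 = 4; σ²_C = ((6−2)/6)² = 0.444
te_D = (3 + 4·6 + 9)/6 = 36/6 = 6; σ²_D = ((9−3)/6)² = 1.000
te_E = (1 + 4·5 + 9)/6 = 30/6 = 5; σ²_E = ((9−1)/6)² = 1.778
te_F = (8 + 4·10 + 18)/6 = 66/6 = 11; σ²_F = ((18−8)/6)² = 2.778
te_G = (8 + 4·9 + 16)/6 = 60/6 = 10; σ²_G = ((16−8)/6)² = 1.778
te_H = (3 + 4·6 + 21)/6 = 48/6 = 8; σ²_H = ((21−3)/6)² = 9.000
te_I = (3 + 4·5 + 7)/6 = 30/6 = 5; σ²_I = ((7−3)/6)² = 0.444
te_J = (5 + 4·9 + 25)/6 = 66/6 = 11; σ²_J = ((25−5)/6)² = 11.111

Forward pass:
ES_A = 0; EF_A = 5
ES_B = 0; EF_B = 6
ES_C = 0; EF_C = 4
ES_D = 0; EF_D = 6
ES_E = 0; EF_E = 5
ES_F = 4; EF_F = 4+11 = 15
ES_G = max(EF_B=6, EF_D=6) = 6; EF_G = 6+10 = 16
ES_H = max(EF_A=5, EF_F=15) = 15; EF_H = 15+8 = 23
ES_I = max(EF_C=4, EF_F=15) = 15; EF_I = 15+5 = 20
ES_J = max(EF_B=6, EF_E=5, EF_G=16, EF_H=23, EF_I=20) = 23; EF_J = 23+11 = 34
Expected project duration μ = 34 days. Critical path: C → F → H → J.

Variances on critical path: σ²_C=0.444, σ²_F=2.778, σ²_H=9.000, σ²_J=11.111.
Largest is σ²_J = 11.111.

J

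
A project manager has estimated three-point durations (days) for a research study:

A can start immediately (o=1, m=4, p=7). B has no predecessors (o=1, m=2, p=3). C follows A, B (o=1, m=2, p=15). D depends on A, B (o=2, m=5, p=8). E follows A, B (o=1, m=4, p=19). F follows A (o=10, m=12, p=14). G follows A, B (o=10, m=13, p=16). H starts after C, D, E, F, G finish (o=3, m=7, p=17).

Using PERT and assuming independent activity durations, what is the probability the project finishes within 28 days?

0.864

te_A = (1 + 4·4 + 7)/6 = 24/6 = 4; σ²_A = ((7−1)/6)² = 1.000
te_B = (1 + 4·2 + 3)/6 = 12/6 = 2; σ²_B = ((3−1)/6)² = 0.111
te_C = (1 + 4·2 + 15)/6 = 24/6 = 4; σ²_C = ((15−1)/6)² = 5.444
te_D = (2 + 4·5 + 8)/6 = 30/6 = 5; σ²_D = ((8−2)/6)² = 1.000
te_E = (1 + 4·4 + 19)/6 = 36/6 = 6; σ²_E = ((19−1)/6)² = 9.000
te_F = (10 + 4·12 + 14)/6 = 72/6 = 12; σ²_F = ((14−10)/6)² = 0.444
te_G = (10 + 4·13 + 16)/6 = 78/6 = 13; σ²_G = ((16−10)/6)² = 1.000
te_H = (3 + 4·7 + 17)/6 = 48/6 = 8; σ²_H = ((17−3)/6)² = 5.444

Forward pass:
ES_A = 0; EF_A = 4
ES_B = 0; EF_B = 2
ES_C = max(EF_A=4, EF_B=2) = 4; EF_C = 4+4 = 8
ES_D = max(EF_A=4, EF_B=2) = 4; EF_D = 4+5 = 9
ES_E = max(EF_A=4, EF_B=2) = 4; EF_E = 4+6 = 10
ES_F = 4; EF_F = 4+12 = 16
ES_G = max(EF_A=4, EF_B=2) = 4; EF_G = 4+13 = 17
ES_H = max(EF_C=8, EF_D=9, EF_E=10, EF_F=16, EF_G=17) = 17; EF_H = 17+8 = 25
Expected project duration μ = 25 days. Critical path: A → G → H.

Variance along critical path = 1.000 + 1.000 + 5.444 = 7.444; σ = √7.444 = 2.728 days.
Z = (28 − 25) / 2.728 = 1.100
P(T ≤ 28) = Φ(1.100) ≈ 0.864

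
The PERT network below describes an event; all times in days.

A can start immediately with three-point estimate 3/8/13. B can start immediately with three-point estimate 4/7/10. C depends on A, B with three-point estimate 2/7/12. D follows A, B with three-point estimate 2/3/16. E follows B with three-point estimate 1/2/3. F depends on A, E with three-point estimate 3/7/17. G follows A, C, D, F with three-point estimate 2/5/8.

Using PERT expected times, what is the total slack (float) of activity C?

te_A = (3 + 4·8 + 13)/6 = 48/6 = 8
te_B = (4 + 4·7 + 10)/6 = 42/6 = 7
te_C = (2 + 4·7 + 12)/6 = 42/6 = 7
te_D = (2 + 4·3 + 16)/6 = 30/6 = 5
te_E = (1 + 4·2 + 3)/6 = 12/6 = 2
te_F = (3 + 4·7 + 17)/6 = 48/6 = 8
te_G = (2 + 4·5 + 8)/6 = 30/6 = 5

Forward pass:
ES_A = 0; EF_A = 8
ES_B = 0; EF_B = 7
ES_C = max(EF_A=8, EF_B=7) = 8; EF_C = 8+7 = 15
ES_D = max(EF_A=8, EF_B=7) = 8; EF_D = 8+5 = 13
ES_E = 7; EF_E = 7+2 = 9
ES_F = max(EF_A=8, EF_E=9) = 9; EF_F = 9+8 = 17
ES_G = max(EF_A=8, EF_C=15, EF_D=13, EF_F=17) = 17; EF_G = 17+5 = 22
Expected project duration μ = 22 days. Critical path: B → E → F → G.

Backward pass:
LF_G = 22; LS_G = 22−5 = 17
LF_F = LS_G = 17; LS_F = 17−8 = 9
LF_E = LS_F = 9; LS_E = 9−2 = 7
LF_D = LS_G = 17; LS_D = 17−5 = 12
LF_C = LS_G = 17; LS_C = 17−7 = 10
LF_B = min(LS_C=10, LS_D=12, LS_E=7) = 7; LS_B = 7−7 = 0
LF_A = min(LS_C=10, LS_D=12, LS_F=9, LS_G=17) = 9; LS_A = 9−8 = 1
Slack_C = LS_C − ES_C = 10 − 8 = 2

2 days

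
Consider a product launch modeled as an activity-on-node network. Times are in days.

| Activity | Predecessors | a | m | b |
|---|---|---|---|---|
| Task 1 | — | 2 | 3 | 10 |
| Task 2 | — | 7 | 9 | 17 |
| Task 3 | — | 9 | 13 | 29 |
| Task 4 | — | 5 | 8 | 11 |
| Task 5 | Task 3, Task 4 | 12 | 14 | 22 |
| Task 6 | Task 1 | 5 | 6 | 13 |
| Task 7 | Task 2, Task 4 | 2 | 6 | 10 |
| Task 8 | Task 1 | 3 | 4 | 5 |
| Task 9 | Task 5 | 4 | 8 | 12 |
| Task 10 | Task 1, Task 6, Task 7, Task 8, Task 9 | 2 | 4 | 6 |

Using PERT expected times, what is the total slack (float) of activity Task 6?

27 days

te_Task 1 = (2 + 4·3 + 10)/6 = 24/6 = 4
te_Task 2 = (7 + 4·9 + 17)/6 = 60/6 = 10
te_Task 3 = (9 + 4·13 + 29)/6 = 90/6 = 15
te_Task 4 = (5 + 4·8 + 11)/6 = 48/6 = 8
te_Task 5 = (12 + 4·14 + 22)/6 = 90/6 = 15
te_Task 6 = (5 + 4·6 + 13)/6 = 42/6 = 7
te_Task 7 = (2 + 4·6 + 10)/6 = 36/6 = 6
te_Task 8 = (3 + 4·4 + 5)/6 = 24/6 = 4
te_Task 9 = (4 + 4·8 + 12)/6 = 48/6 = 8
te_Task 10 = (2 + 4·4 + 6)/6 = 24/6 = 4

Forward pass:
ES_Task 1 = 0; EF_Task 1 = 4
ES_Task 2 = 0; EF_Task 2 = 10
ES_Task 3 = 0; EF_Task 3 = 15
ES_Task 4 = 0; EF_Task 4 = 8
ES_Task 5 = max(EF_Task 3=15, EF_Task 4=8) = 15; EF_Task 5 = 15+15 = 30
ES_Task 6 = 4; EF_Task 6 = 4+7 = 11
ES_Task 7 = max(EF_Task 2=10, EF_Task 4=8) = 10; EF_Task 7 = 10+6 = 16
ES_Task 8 = 4; EF_Task 8 = 4+4 = 8
ES_Task 9 = 30; EF_Task 9 = 30+8 = 38
ES_Task 10 = max(EF_Task 1=4, EF_Task 6=11, EF_Task 7=16, EF_Task 8=8, EF_Task 9=38) = 38; EF_Task 10 = 38+4 = 42
Expected project duration μ = 42 days. Critical path: Task 3 → Task 5 → Task 9 → Task 10.

Backward pass:
LF_Task 10 = 42; LS_Task 10 = 42−4 = 38
LF_Task 9 = LS_Task 10 = 38; LS_Task 9 = 38−8 = 30
LF_Task 8 = LS_Task 10 = 38; LS_Task 8 = 38−4 = 34
LF_Task 7 = LS_Task 10 = 38; LS_Task 7 = 38−6 = 32
LF_Task 6 = LS_Task 10 = 38; LS_Task 6 = 38−7 = 31
LF_Task 5 = LS_Task 9 = 30; LS_Task 5 = 30−15 = 15
LF_Task 4 = min(LS_Task 5=15, LS_Task 7=32) = 15; LS_Task 4 = 15−8 = 7
LF_Task 3 = LS_Task 5 = 15; LS_Task 3 = 15−15 = 0
LF_Task 2 = LS_Task 7 = 32; LS_Task 2 = 32−10 = 22
LF_Task 1 = min(LS_Task 6=31, LS_Task 8=34, LS_Task 10=38) = 31; LS_Task 1 = 31−4 = 27
Slack_Task 6 = LS_Task 6 − ES_Task 6 = 31 − 4 = 27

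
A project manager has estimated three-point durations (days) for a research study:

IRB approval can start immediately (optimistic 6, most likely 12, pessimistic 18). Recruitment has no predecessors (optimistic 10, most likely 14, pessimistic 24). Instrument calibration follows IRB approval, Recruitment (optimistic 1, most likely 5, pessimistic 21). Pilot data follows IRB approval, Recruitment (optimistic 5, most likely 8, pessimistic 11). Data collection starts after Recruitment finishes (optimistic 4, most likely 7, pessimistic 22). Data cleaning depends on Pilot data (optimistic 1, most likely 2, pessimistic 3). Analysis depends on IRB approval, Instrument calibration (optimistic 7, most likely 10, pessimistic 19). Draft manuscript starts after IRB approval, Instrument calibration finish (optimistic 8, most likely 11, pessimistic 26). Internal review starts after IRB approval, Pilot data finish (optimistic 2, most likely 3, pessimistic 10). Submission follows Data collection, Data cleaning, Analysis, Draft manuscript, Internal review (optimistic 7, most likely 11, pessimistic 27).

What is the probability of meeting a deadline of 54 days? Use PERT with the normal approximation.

0.839

te_IRB approval = (6 + 4·12 + 18)/6 = 72/6 = 12; σ²_IRB approval = ((18−6)/6)² = 4.000
te_Recruitment = (10 + 4·14 + 24)/6 = 90/6 = 15; σ²_Recruitment = ((24−10)/6)² = 5.444
te_Instrument calibration = (1 + 4·5 + 21)/6 = 42/6 = 7; σ²_Instrument calibration = ((21−1)/6)² = 11.111
te_Pilot data = (5 + 4·8 + 11)/6 = 48/6 = 8; σ²_Pilot data = ((11−5)/6)² = 1.000
te_Data collection = (4 + 4·7 + 22)/6 = 54/6 = 9; σ²_Data collection = ((22−4)/6)² = 9.000
te_Data cleaning = (1 + 4·2 + 3)/6 = 12/6 = 2; σ²_Data cleaning = ((3−1)/6)² = 0.111
te_Analysis = (7 + 4·10 + 19)/6 = 66/6 = 11; σ²_Analysis = ((19−7)/6)² = 4.000
te_Draft manuscript = (8 + 4·11 + 26)/6 = 78/6 = 13; σ²_Draft manuscript = ((26−8)/6)² = 9.000
te_Internal review = (2 + 4·3 + 10)/6 = 24/6 = 4; σ²_Internal review = ((10−2)/6)² = 1.778
te_Submission = (7 + 4·11 + 27)/6 = 78/6 = 13; σ²_Submission = ((27−7)/6)² = 11.111

Forward pass:
ES_IRB approval = 0; EF_IRB approval = 12
ES_Recruitment = 0; EF_Recruitment = 15
ES_Instrument calibration = max(EF_IRB approval=12, EF_Recruitment=15) = 15; EF_Instrument calibration = 15+7 = 22
ES_Pilot data = max(EF_IRB approval=12, EF_Recruitment=15) = 15; EF_Pilot data = 15+8 = 23
ES_Data collection = 15; EF_Data collection = 15+9 = 24
ES_Data cleaning = 23; EF_Data cleaning = 23+2 = 25
ES_Analysis = max(EF_IRB approval=12, EF_Instrument calibration=22) = 22; EF_Analysis = 22+11 = 33
ES_Draft manuscript = max(EF_IRB approval=12, EF_Instrument calibration=22) = 22; EF_Draft manuscript = 22+13 = 35
ES_Internal review = max(EF_IRB approval=12, EF_Pilot data=23) = 23; EF_Internal review = 23+4 = 27
ES_Submission = max(EF_Data collection=24, EF_Data cleaning=25, EF_Analysis=33, EF_Draft manuscript=35, EF_Internal review=27) = 35; EF_Submission = 35+13 = 48
Expected project duration μ = 48 days. Critical path: Recruitment → Instrument calibration → Draft manuscript → Submission.

Variance along critical path = 5.444 + 11.111 + 9.000 + 11.111 = 36.667; σ = √36.667 = 6.055 days.
Z = (54 − 48) / 6.055 = 0.991
P(T ≤ 54) = Φ(0.991) ≈ 0.839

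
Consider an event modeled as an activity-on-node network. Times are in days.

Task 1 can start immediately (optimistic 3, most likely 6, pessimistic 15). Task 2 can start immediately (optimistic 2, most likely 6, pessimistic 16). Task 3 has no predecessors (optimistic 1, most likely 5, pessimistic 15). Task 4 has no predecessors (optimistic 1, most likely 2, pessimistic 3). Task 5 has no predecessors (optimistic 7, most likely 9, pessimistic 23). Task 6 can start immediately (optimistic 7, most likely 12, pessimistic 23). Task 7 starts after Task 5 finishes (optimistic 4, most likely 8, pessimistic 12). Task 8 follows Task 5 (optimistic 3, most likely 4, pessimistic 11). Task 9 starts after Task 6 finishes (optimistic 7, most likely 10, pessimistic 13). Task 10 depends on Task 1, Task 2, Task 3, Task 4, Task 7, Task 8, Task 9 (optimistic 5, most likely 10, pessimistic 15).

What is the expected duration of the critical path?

33 days

te_Task 1 = (3 + 4·6 + 15)/6 = 42/6 = 7
te_Task 2 = (2 + 4·6 + 16)/6 = 42/6 = 7
te_Task 3 = (1 + 4·5 + 15)/6 = 36/6 = 6
te_Task 4 = (1 + 4·2 + 3)/6 = 12/6 = 2
te_Task 5 = (7 + 4·9 + 23)/6 = 66/6 = 11
te_Task 6 = (7 + 4·12 + 23)/6 = 78/6 = 13
te_Task 7 = (4 + 4·8 + 12)/6 = 48/6 = 8
te_Task 8 = (3 + 4·4 + 11)/6 = 30/6 = 5
te_Task 9 = (7 + 4·10 + 13)/6 = 60/6 = 10
te_Task 10 = (5 + 4·10 + 15)/6 = 60/6 = 10

Forward pass:
ES_Task 1 = 0; EF_Task 1 = 7
ES_Task 2 = 0; EF_Task 2 = 7
ES_Task 3 = 0; EF_Task 3 = 6
ES_Task 4 = 0; EF_Task 4 = 2
ES_Task 5 = 0; EF_Task 5 = 11
ES_Task 6 = 0; EF_Task 6 = 13
ES_Task 7 = 11; EF_Task 7 = 11+8 = 19
ES_Task 8 = 11; EF_Task 8 = 11+5 = 16
ES_Task 9 = 13; EF_Task 9 = 13+10 = 23
ES_Task 10 = max(EF_Task 1=7, EF_Task 2=7, EF_Task 3=6, EF_Task 4=2, EF_Task 7=19, EF_Task 8=16, EF_Task 9=23) = 23; EF_Task 10 = 23+10 = 33
Expected project duration μ = 33 days. Critical path: Task 6 → Task 9 → Task 10.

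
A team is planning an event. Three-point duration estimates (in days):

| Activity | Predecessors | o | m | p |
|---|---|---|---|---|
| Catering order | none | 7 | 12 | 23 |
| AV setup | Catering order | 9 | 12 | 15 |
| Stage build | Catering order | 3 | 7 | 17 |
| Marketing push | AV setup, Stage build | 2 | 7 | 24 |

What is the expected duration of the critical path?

te_Catering order = (7 + 4·12 + 23)/6 = 78/6 = 13
te_AV setup = (9 + 4·12 + 15)/6 = 72/6 = 12
te_Stage build = (3 + 4·7 + 17)/6 = 48/6 = 8
te_Marketing push = (2 + 4·7 + 24)/6 = 54/6 = 9

Forward pass:
ES_Catering order = 0; EF_Catering order = 13
ES_AV setup = 13; EF_AV setup = 13+12 = 25
ES_Stage build = 13; EF_Stage build = 13+8 = 21
ES_Marketing push = max(EF_AV setup=25, EF_Stage build=21) = 25; EF_Marketing push = 25+9 = 34
Expected project duration μ = 34 days. Critical path: Catering order → AV setup → Marketing push.

34 days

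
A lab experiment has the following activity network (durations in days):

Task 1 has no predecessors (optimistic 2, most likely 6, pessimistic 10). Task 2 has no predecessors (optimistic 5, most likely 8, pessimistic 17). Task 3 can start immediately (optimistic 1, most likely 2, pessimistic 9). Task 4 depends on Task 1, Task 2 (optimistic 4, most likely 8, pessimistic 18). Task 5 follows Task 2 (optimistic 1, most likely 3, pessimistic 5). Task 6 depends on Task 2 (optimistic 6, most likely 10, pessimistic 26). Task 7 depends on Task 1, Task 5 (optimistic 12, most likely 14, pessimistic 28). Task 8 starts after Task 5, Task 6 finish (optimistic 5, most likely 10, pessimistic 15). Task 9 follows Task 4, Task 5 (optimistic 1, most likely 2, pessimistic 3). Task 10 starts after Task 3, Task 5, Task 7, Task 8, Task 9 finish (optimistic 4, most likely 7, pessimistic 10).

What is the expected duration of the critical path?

te_Task 1 = (2 + 4·6 + 10)/6 = 36/6 = 6
te_Task 2 = (5 + 4·8 + 17)/6 = 54/6 = 9
te_Task 3 = (1 + 4·2 + 9)/6 = 18/6 = 3
te_Task 4 = (4 + 4·8 + 18)/6 = 54/6 = 9
te_Task 5 = (1 + 4·3 + 5)/6 = 18/6 = 3
te_Task 6 = (6 + 4·10 + 26)/6 = 72/6 = 12
te_Task 7 = (12 + 4·14 + 28)/6 = 96/6 = 16
te_Task 8 = (5 + 4·10 + 15)/6 = 60/6 = 10
te_Task 9 = (1 + 4·2 + 3)/6 = 12/6 = 2
te_Task 10 = (4 + 4·7 + 10)/6 = 42/6 = 7

Forward pass:
ES_Task 1 = 0; EF_Task 1 = 6
ES_Task 2 = 0; EF_Task 2 = 9
ES_Task 3 = 0; EF_Task 3 = 3
ES_Task 4 = max(EF_Task 1=6, EF_Task 2=9) = 9; EF_Task 4 = 9+9 = 18
ES_Task 5 = 9; EF_Task 5 = 9+3 = 12
ES_Task 6 = 9; EF_Task 6 = 9+12 = 21
ES_Task 7 = max(EF_Task 1=6, EF_Task 5=12) = 12; EF_Task 7 = 12+16 = 28
ES_Task 8 = max(EF_Task 5=12, EF_Task 6=21) = 21; EF_Task 8 = 21+10 = 31
ES_Task 9 = max(EF_Task 4=18, EF_Task 5=12) = 18; EF_Task 9 = 18+2 = 20
ES_Task 10 = max(EF_Task 3=3, EF_Task 5=12, EF_Task 7=28, EF_Task 8=31, EF_Task 9=20) = 31; EF_Task 10 = 31+7 = 38
Expected project duration μ = 38 days. Critical path: Task 2 → Task 6 → Task 8 → Task 10.

38 days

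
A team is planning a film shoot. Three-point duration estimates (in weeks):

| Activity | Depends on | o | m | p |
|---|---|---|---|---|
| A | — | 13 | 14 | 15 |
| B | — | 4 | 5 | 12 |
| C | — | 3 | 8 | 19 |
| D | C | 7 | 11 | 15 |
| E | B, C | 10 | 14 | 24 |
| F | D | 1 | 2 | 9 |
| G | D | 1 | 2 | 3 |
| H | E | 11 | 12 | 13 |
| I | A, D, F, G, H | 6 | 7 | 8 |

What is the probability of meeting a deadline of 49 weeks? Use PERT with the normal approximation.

0.953

te_A = (13 + 4·14 + 15)/6 = 84/6 = 14; σ²_A = ((15−13)/6)² = 0.111
te_B = (4 + 4·5 + 12)/6 = 36/6 = 6; σ²_B = ((12−4)/6)² = 1.778
te_C = (3 + 4·8 + 19)/6 = 54/6 = 9; σ²_C = ((19−3)/6)² = 7.111
te_D = (7 + 4·11 + 15)/6 = 66/6 = 11; σ²_D = ((15−7)/6)² = 1.778
te_E = (10 + 4·14 + 24)/6 = 90/6 = 15; σ²_E = ((24−10)/6)² = 5.444
te_F = (1 + 4·2 + 9)/6 = 18/6 = 3; σ²_F = ((9−1)/6)² = 1.778
te_G = (1 + 4·2 + 3)/6 = 12/6 = 2; σ²_G = ((3−1)/6)² = 0.111
te_H = (11 + 4·12 + 13)/6 = 72/6 = 12; σ²_H = ((13−11)/6)² = 0.111
te_I = (6 + 4·7 + 8)/6 = 42/6 = 7; σ²_I = ((8−6)/6)² = 0.111

Forward pass:
ES_A = 0; EF_A = 14
ES_B = 0; EF_B = 6
ES_C = 0; EF_C = 9
ES_D = 9; EF_D = 9+11 = 20
ES_E = max(EF_B=6, EF_C=9) = 9; EF_E = 9+15 = 24
ES_F = 20; EF_F = 20+3 = 23
ES_G = 20; EF_G = 20+2 = 22
ES_H = 24; EF_H = 24+12 = 36
ES_I = max(EF_A=14, EF_D=20, EF_F=23, EF_G=22, EF_H=36) = 36; EF_I = 36+7 = 43
Expected project duration μ = 43 weeks. Critical path: C → E → H → I.

Variance along critical path = 7.111 + 5.444 + 0.111 + 0.111 = 12.778; σ = √12.778 = 3.575 weeks.
Z = (49 − 43) / 3.575 = 1.679
P(T ≤ 49) = Φ(1.679) ≈ 0.953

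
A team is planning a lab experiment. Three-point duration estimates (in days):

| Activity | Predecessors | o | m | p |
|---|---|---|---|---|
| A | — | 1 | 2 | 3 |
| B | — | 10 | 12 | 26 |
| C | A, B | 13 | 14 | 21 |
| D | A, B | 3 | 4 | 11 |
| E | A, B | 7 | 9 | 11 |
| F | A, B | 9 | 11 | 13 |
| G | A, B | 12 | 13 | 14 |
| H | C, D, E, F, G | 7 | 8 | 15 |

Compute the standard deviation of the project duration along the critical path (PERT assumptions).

3.27 days

te_A = (1 + 4·2 + 3)/6 = 12/6 = 2; σ²_A = ((3−1)/6)² = 0.111
te_B = (10 + 4·12 + 26)/6 = 84/6 = 14; σ²_B = ((26−10)/6)² = 7.111
te_C = (13 + 4·14 + 21)/6 = 90/6 = 15; σ²_C = ((21−13)/6)² = 1.778
te_D = (3 + 4·4 + 11)/6 = 30/6 = 5; σ²_D = ((11−3)/6)² = 1.778
te_E = (7 + 4·9 + 11)/6 = 54/6 = 9; σ²_E = ((11−7)/6)² = 0.444
te_F = (9 + 4·11 + 13)/6 = 66/6 = 11; σ²_F = ((13−9)/6)² = 0.444
te_G = (12 + 4·13 + 14)/6 = 78/6 = 13; σ²_G = ((14−12)/6)² = 0.111
te_H = (7 + 4·8 + 15)/6 = 54/6 = 9; σ²_H = ((15−7)/6)² = 1.778

Forward pass:
ES_A = 0; EF_A = 2
ES_B = 0; EF_B = 14
ES_C = max(EF_A=2, EF_B=14) = 14; EF_C = 14+15 = 29
ES_D = max(EF_A=2, EF_B=14) = 14; EF_D = 14+5 = 19
ES_E = max(EF_A=2, EF_B=14) = 14; EF_E = 14+9 = 23
ES_F = max(EF_A=2, EF_B=14) = 14; EF_F = 14+11 = 25
ES_G = max(EF_A=2, EF_B=14) = 14; EF_G = 14+13 = 27
ES_H = max(EF_C=29, EF_D=19, EF_E=23, EF_F=25, EF_G=27) = 29; EF_H = 29+9 = 38
Expected project duration μ = 38 days. Critical path: B → C → H.

Variance along critical path = 7.111 + 1.778 + 1.778 = 10.667
σ = √10.667 = 3.266 days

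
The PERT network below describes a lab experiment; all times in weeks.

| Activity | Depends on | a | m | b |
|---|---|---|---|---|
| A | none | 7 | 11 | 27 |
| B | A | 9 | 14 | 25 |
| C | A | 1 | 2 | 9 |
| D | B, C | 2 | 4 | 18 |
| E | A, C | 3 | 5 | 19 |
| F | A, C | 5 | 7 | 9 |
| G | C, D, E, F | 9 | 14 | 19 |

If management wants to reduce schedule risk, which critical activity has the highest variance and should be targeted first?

te_A = (7 + 4·11 + 27)/6 = 78/6 = 13; σ²_A = ((27−7)/6)² = 11.111
te_B = (9 + 4·14 + 25)/6 = 90/6 = 15; σ²_B = ((25−9)/6)² = 7.111
te_C = (1 + 4·2 + 9)/6 = 18/6 = 3; σ²_C = ((9−1)/6)² = 1.778
te_D = (2 + 4·4 + 18)/6 = 36/6 = 6; σ²_D = ((18−2)/6)² = 7.111
te_E = (3 + 4·5 + 19)/6 = 42/6 = 7; σ²_E = ((19−3)/6)² = 7.111
te_F = (5 + 4·7 + 9)/6 = 42/6 = 7; σ²_F = ((9−5)/6)² = 0.444
te_G = (9 + 4·14 + 19)/6 = 84/6 = 14; σ²_G = ((19−9)/6)² = 2.778

Forward pass:
ES_A = 0; EF_A = 13
ES_B = 13; EF_B = 13+15 = 28
ES_C = 13; EF_C = 13+3 = 16
ES_D = max(EF_B=28, EF_C=16) = 28; EF_D = 28+6 = 34
ES_E = max(EF_A=13, EF_C=16) = 16; EF_E = 16+7 = 23
ES_F = max(EF_A=13, EF_C=16) = 16; EF_F = 16+7 = 23
ES_G = max(EF_C=16, EF_D=34, EF_E=23, EF_F=23) = 34; EF_G = 34+14 = 48
Expected project duration μ = 48 weeks. Critical path: A → B → D → G.

Variances on critical path: σ²_A=11.111, σ²_B=7.111, σ²_D=7.111, σ²_G=2.778.
Largest is σ²_A = 11.111.

A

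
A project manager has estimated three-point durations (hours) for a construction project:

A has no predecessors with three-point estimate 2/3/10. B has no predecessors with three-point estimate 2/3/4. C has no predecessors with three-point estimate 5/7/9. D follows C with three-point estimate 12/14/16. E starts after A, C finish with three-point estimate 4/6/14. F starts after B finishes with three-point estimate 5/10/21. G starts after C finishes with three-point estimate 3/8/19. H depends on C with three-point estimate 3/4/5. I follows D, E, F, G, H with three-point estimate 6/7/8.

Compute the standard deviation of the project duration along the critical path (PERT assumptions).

te_A = (2 + 4·3 + 10)/6 = 24/6 = 4; σ²_A = ((10−2)/6)² = 1.778
te_B = (2 + 4·3 + 4)/6 = 18/6 = 3; σ²_B = ((4−2)/6)² = 0.111
te_C = (5 + 4·7 + 9)/6 = 42/6 = 7; σ²_C = ((9−5)/6)² = 0.444
te_D = (12 + 4·14 + 16)/6 = 84/6 = 14; σ²_D = ((16−12)/6)² = 0.444
te_E = (4 + 4·6 + 14)/6 = 42/6 = 7; σ²_E = ((14−4)/6)² = 2.778
te_F = (5 + 4·10 + 21)/6 = 66/6 = 11; σ²_F = ((21−5)/6)² = 7.111
te_G = (3 + 4·8 + 19)/6 = 54/6 = 9; σ²_G = ((19−3)/6)² = 7.111
te_H = (3 + 4·4 + 5)/6 = 24/6 = 4; σ²_H = ((5−3)/6)² = 0.111
te_I = (6 + 4·7 + 8)/6 = 42/6 = 7; σ²_I = ((8−6)/6)² = 0.111

Forward pass:
ES_A = 0; EF_A = 4
ES_B = 0; EF_B = 3
ES_C = 0; EF_C = 7
ES_D = 7; EF_D = 7+14 = 21
ES_E = max(EF_A=4, EF_C=7) = 7; EF_E = 7+7 = 14
ES_F = 3; EF_F = 3+11 = 14
ES_G = 7; EF_G = 7+9 = 16
ES_H = 7; EF_H = 7+4 = 11
ES_I = max(EF_D=21, EF_E=14, EF_F=14, EF_G=16, EF_H=11) = 21; EF_I = 21+7 = 28
Expected project duration μ = 28 hours. Critical path: C → D → I.

Variance along critical path = 0.444 + 0.444 + 0.111 = 1.000
σ = √1.000 = 1.000 hours

1.00 hours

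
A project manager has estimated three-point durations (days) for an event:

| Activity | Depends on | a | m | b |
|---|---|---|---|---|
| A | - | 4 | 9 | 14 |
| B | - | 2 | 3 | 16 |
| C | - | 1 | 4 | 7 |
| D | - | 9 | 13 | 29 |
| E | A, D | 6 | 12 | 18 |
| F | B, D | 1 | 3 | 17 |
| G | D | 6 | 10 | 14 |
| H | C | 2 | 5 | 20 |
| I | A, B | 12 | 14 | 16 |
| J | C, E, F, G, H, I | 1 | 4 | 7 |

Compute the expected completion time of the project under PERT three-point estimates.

te_A = (4 + 4·9 + 14)/6 = 54/6 = 9
te_B = (2 + 4·3 + 16)/6 = 30/6 = 5
te_C = (1 + 4·4 + 7)/6 = 24/6 = 4
te_D = (9 + 4·13 + 29)/6 = 90/6 = 15
te_E = (6 + 4·12 + 18)/6 = 72/6 = 12
te_F = (1 + 4·3 + 17)/6 = 30/6 = 5
te_G = (6 + 4·10 + 14)/6 = 60/6 = 10
te_H = (2 + 4·5 + 20)/6 = 42/6 = 7
te_I = (12 + 4·14 + 16)/6 = 84/6 = 14
te_J = (1 + 4·4 + 7)/6 = 24/6 = 4

Forward pass:
ES_A = 0; EF_A = 9
ES_B = 0; EF_B = 5
ES_C = 0; EF_C = 4
ES_D = 0; EF_D = 15
ES_E = max(EF_A=9, EF_D=15) = 15; EF_E = 15+12 = 27
ES_F = max(EF_B=5, EF_D=15) = 15; EF_F = 15+5 = 20
ES_G = 15; EF_G = 15+10 = 25
ES_H = 4; EF_H = 4+7 = 11
ES_I = max(EF_A=9, EF_B=5) = 9; EF_I = 9+14 = 23
ES_J = max(EF_C=4, EF_E=27, EF_F=20, EF_G=25, EF_H=11, EF_I=23) = 27; EF_J = 27+4 = 31
Expected project duration μ = 31 days. Critical path: D → E → J.

31 days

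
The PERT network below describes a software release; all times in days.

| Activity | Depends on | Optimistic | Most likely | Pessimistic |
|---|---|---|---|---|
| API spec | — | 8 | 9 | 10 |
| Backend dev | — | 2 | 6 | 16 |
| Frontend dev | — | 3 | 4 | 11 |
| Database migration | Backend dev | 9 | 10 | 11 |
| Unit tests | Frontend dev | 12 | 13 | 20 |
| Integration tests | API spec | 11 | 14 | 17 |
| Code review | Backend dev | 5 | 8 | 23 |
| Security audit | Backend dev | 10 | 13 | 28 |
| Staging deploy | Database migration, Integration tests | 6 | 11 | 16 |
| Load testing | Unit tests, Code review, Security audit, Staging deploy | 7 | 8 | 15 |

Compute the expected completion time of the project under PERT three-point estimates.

te_API spec = (8 + 4·9 + 10)/6 = 54/6 = 9
te_Backend dev = (2 + 4·6 + 16)/6 = 42/6 = 7
te_Frontend dev = (3 + 4·4 + 11)/6 = 30/6 = 5
te_Database migration = (9 + 4·10 + 11)/6 = 60/6 = 10
te_Unit tests = (12 + 4·13 + 20)/6 = 84/6 = 14
te_Integration tests = (11 + 4·14 + 17)/6 = 84/6 = 14
te_Code review = (5 + 4·8 + 23)/6 = 60/6 = 10
te_Security audit = (10 + 4·13 + 28)/6 = 90/6 = 15
te_Staging deploy = (6 + 4·11 + 16)/6 = 66/6 = 11
te_Load testing = (7 + 4·8 + 15)/6 = 54/6 = 9

Forward pass:
ES_API spec = 0; EF_API spec = 9
ES_Backend dev = 0; EF_Backend dev = 7
ES_Frontend dev = 0; EF_Frontend dev = 5
ES_Database migration = 7; EF_Database migration = 7+10 = 17
ES_Unit tests = 5; EF_Unit tests = 5+14 = 19
ES_Integration tests = 9; EF_Integration tests = 9+14 = 23
ES_Code review = 7; EF_Code review = 7+10 = 17
ES_Security audit = 7; EF_Security audit = 7+15 = 22
ES_Staging deploy = max(EF_Database migration=17, EF_Integration tests=23) = 23; EF_Staging deploy = 23+11 = 34
ES_Load testing = max(EF_Unit tests=19, EF_Code review=17, EF_Security audit=22, EF_Staging deploy=34) = 34; EF_Load testing = 34+9 = 43
Expected project duration μ = 43 days. Critical path: API spec → Integration tests → Staging deploy → Load testing.

43 days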